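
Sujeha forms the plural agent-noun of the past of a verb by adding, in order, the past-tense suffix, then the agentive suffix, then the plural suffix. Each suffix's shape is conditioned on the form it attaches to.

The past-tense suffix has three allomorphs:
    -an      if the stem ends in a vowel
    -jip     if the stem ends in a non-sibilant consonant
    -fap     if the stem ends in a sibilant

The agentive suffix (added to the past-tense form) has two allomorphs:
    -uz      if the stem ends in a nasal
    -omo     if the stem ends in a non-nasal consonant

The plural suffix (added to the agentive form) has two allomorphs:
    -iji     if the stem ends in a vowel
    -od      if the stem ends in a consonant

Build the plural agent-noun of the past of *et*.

etjipomoiji

*et* — final sound /t/ (a non-sibilant consonant) → -jip → *etjip*.
The past-tense form *etjip*: final consonant = /p/, non-nasal → -omo → *etjipomo*.
The final sound of the agentive form *etjipomo* is /o/, which is a vowel, so the plural suffix is -iji, giving *etjipomoiji*.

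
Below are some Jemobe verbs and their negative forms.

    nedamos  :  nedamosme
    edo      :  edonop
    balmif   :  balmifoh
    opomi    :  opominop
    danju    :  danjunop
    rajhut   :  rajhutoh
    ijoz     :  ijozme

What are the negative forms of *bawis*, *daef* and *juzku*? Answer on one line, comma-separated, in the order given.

The pattern is sibilance of the final sound: -me when the stem ends in a sibilant (*nedamos*, *ijoz*); -oh when the stem ends in a non-sibilant consonant (*balmif*, *rajhut*); -nop when the stem ends in a vowel (*edo*, *opomi*, *danju*).
*bawis*: final sound = /s/, a sibilant → -me → *bawisme*.
The final sound of *daef* is /f/, which is a non-sibilant consonant, so the suffix is -oh, giving *daefoh*.
*juzku*: final sound = /u/, a vowel → -nop → *juzkunop*.

bawisme, daefoh, juzkunop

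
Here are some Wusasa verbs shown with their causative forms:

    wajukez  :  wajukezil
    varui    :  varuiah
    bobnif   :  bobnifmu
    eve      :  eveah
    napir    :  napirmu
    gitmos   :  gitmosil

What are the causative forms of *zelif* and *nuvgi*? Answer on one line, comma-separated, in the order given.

zelifmu, nuvgiah

Looking at the final sound of each stem: -il when the stem ends in a sibilant (*wajukez*, *gitmos*); -mu when the stem ends in a non-sibilant consonant (*bobnif*, *napir*); -ah when the stem ends in a vowel (*varui*, *eve*).
*zelif*: final sound = /f/, a non-sibilant consonant → -mu → *zelifmu*.
*nuvgi*: final sound = /i/, a vowel → -ah → *nuvgiah*.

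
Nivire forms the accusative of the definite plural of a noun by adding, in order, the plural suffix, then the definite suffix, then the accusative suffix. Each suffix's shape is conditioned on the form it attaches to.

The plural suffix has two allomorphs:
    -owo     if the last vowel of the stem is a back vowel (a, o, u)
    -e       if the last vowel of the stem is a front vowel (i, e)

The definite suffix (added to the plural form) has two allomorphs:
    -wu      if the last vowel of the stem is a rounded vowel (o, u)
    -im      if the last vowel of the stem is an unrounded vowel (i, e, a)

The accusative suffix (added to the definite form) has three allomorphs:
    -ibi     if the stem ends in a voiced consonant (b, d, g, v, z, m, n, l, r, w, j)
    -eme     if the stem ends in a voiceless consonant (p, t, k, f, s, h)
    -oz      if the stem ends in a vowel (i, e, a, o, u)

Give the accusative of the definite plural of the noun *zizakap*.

The last vowel of *zizakap* is /a/, which is a back vowel, so the plural suffix is -owo, giving *zizakapowo*.
The plural form *zizakapowo*: last vowel = /o/, a rounded vowel → -wu → *zizakapowowu*.
Since the final sound of the definite form *zizakapowowu* is /u/ (a vowel), it takes -oz, giving *zizakapowowuoz*.

zizakapowowuoz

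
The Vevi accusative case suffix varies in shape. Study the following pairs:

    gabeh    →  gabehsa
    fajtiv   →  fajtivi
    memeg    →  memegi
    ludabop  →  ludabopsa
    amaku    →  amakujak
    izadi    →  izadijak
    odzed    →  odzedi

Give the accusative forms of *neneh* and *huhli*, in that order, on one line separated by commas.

The alternation tracks the final sound of the stem — -sa when the stem ends in a voiceless consonant (*gabeh*, *ludabop*); -i when the stem ends in a voiced consonant (*fajtiv*, *memeg*, *odzed*); -jak when the stem ends in a vowel (*amaku*, *izadi*).
*neneh* — final sound /h/ (a voiceless consonant) → -sa → *nenehsa*.
*huhli*: final sound = /i/, a vowel → -jak → *huhlijak*.

nenehsa, huhlijak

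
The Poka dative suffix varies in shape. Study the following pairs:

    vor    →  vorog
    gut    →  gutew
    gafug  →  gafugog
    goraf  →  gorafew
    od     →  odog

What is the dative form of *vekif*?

vekifew

Looking at the final consonant of each stem: -ew when the stem ends in a voiceless consonant (*gut*, *goraf*); -og when the stem ends in a voiced consonant (*vor*, *gafug*, *od*).
*vekif*: final consonant = /f/, voiceless → -ew → *vekifew*.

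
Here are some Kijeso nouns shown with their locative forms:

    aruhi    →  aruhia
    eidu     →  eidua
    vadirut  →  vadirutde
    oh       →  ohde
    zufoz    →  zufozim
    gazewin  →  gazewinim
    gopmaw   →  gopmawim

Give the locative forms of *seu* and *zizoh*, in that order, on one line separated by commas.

The suffix is conditioned by the final sound: -de when the stem ends in a voiceless consonant (*vadirut*, *oh*); -im when the stem ends in a voiced consonant (*zufoz*, *gazewin*, *gopmaw*); -a when the stem ends in a vowel (*aruhi*, *eidu*).
Since the final sound of *seu* is /u/ (a vowel), it takes -a, giving *seua*.
*zizoh* — final sound /h/ (a voiceless consonant) → -de → *zizohde*.

seua, zizohde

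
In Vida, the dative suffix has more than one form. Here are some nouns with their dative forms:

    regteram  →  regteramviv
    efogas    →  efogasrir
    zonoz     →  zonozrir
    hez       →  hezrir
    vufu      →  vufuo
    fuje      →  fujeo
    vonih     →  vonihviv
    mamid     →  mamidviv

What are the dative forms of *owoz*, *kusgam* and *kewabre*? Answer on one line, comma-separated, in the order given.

Looking at the final sound of each stem: -rir when the stem ends in a sibilant (*efogas*, *zonoz*, *hez*); -viv when the stem ends in a non-sibilant consonant (*regteram*, *vonih*, *mamid*); -o when the stem ends in a vowel (*vufu*, *fuje*).
Since the final sound of *owoz* is /z/ (a sibilant), it takes -rir, giving *owozrir*.
The final sound of *kusgam* is /m/, which is a non-sibilant consonant, so the suffix is -viv, giving *kusgamviv*.
*kewabre*: final sound = /e/, a vowel → -o → *kewabreo*.

owozrir, kusgamviv, kewabreo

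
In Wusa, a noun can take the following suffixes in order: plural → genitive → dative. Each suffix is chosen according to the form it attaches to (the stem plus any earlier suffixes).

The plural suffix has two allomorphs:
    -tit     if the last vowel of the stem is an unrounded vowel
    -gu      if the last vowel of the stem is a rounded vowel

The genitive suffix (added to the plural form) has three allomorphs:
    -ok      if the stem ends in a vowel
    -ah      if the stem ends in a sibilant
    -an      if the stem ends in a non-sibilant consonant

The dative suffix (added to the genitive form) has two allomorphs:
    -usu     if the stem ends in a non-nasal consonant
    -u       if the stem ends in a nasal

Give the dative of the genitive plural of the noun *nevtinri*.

*nevtinri*: last vowel = /i/, an unrounded vowel → -tit → *nevtinritit*.
Since the final sound of the plural form *nevtinritit* is /t/ (a non-sibilant consonant), it takes -an, giving *nevtinrititan*.
The genitive form *nevtinrititan* — final consonant /n/ (a nasal) → -u → *nevtinrititanu*.

nevtinrititanu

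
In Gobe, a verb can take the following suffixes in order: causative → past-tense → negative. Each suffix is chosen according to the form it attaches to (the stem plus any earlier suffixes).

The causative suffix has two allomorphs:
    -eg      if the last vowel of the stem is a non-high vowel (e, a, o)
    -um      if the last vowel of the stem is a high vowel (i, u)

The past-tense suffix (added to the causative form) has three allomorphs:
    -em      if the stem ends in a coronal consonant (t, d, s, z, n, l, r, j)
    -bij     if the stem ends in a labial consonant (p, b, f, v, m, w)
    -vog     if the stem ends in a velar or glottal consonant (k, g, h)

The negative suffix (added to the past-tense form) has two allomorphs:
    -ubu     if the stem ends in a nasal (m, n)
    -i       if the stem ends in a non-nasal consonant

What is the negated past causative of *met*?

metegvogi

*met* — last vowel /e/ (a non-high vowel) → -eg → *meteg*.
The final consonant of the causative form *meteg* is /g/, which is velar/glottal, so the past-tense suffix is -vog, giving *metegvog*.
The past-tense form *metegvog*: final consonant = /g/, non-nasal → -i → *metegvogi*.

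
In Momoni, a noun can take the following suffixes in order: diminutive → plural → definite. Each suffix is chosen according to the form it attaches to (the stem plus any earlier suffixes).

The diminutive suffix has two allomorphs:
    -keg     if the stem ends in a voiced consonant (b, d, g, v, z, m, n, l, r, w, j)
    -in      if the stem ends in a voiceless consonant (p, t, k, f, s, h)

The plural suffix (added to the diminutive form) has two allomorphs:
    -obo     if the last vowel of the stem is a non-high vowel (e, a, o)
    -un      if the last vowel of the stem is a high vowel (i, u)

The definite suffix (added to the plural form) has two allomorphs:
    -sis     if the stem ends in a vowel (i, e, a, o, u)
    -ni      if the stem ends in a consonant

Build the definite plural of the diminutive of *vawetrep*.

Since the final consonant of *vawetrep* is /p/ (voiceless), it takes -in, giving *vawetrepin*.
The last vowel of the diminutive form *vawetrepin* is /i/, which is a high vowel, so the plural suffix is -un, giving *vawetrepinun*.
The plural form *vawetrepinun* — final sound /n/ (a consonant) → -ni → *vawetrepinunni*.

vawetrepinunni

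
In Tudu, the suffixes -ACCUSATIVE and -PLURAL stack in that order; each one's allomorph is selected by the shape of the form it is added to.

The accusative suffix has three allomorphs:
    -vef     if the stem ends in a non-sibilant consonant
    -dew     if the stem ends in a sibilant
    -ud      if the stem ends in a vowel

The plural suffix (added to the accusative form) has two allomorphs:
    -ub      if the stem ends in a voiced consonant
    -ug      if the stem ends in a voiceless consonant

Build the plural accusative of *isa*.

isaudub

The final sound of *isa* is /a/, which is a vowel, so the accusative suffix is -ud, giving *isaud*.
Since the final consonant of the accusative form *isaud* is /d/ (voiced), it takes -ub, giving *isaudub*.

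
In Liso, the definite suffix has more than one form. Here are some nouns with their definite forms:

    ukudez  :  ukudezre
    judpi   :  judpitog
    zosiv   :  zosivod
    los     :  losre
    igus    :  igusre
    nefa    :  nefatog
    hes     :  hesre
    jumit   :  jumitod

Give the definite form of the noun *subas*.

Looking at the final sound of each stem: -re when the stem ends in a sibilant (*ukudez*, *los*, *igus*, *hes*); -od when the stem ends in a non-sibilant consonant (*zosiv*, *jumit*); -tog when the stem ends in a vowel (*judpi*, *nefa*).
Since the final sound of *subas* is /s/ (a sibilant), it takes -re, giving *subasre*.

subasre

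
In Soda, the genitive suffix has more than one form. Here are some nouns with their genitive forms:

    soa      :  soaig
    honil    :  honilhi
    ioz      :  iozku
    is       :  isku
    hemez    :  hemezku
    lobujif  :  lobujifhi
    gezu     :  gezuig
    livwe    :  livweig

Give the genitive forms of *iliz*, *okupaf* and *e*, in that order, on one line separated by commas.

The suffix is conditioned by the final sound: -ku when the stem ends in a sibilant (*ioz*, *is*, *hemez*); -hi when the stem ends in a non-sibilant consonant (*honil*, *lobujif*); -ig when the stem ends in a vowel (*soa*, *gezu*, *livwe*).
Since the final sound of *iliz* is /z/ (a sibilant), it takes -ku, giving *ilizku*.
*okupaf*: final sound = /f/, a non-sibilant consonant → -hi → *okupafhi*.
*e* — final sound /e/ (a vowel) → -ig → *eig*.

ilizku, okupafhi, eig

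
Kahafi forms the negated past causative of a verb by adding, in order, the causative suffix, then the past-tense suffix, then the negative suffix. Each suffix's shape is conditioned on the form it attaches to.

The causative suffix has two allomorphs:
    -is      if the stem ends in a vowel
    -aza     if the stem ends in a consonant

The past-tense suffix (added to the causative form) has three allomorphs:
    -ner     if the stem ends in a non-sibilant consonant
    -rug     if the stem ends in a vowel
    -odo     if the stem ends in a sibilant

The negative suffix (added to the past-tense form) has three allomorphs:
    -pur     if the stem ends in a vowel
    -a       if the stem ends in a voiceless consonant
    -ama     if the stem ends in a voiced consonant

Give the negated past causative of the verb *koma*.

komaisodopur

*koma*: final sound = /a/, a vowel → -is → *komais*.
The causative form *komais*: final sound = /s/, a sibilant → -odo → *komaisodo*.
The final sound of the past-tense form *komaisodo* is /o/, which is a vowel, so the negative suffix is -pur, giving *komaisodopur*.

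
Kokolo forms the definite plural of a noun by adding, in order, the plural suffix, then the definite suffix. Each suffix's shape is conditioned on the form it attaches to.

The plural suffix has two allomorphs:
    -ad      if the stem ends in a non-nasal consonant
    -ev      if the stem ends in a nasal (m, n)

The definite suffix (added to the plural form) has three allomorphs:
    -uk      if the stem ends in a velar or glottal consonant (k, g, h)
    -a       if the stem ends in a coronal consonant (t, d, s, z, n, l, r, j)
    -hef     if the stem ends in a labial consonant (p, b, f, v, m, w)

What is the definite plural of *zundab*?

zundabada

*zundab*: final consonant = /b/, non-nasal → -ad → *zundabad*.
Since the final consonant of the plural form *zundabad* is /d/ (coronal), it takes -a, giving *zundabada*.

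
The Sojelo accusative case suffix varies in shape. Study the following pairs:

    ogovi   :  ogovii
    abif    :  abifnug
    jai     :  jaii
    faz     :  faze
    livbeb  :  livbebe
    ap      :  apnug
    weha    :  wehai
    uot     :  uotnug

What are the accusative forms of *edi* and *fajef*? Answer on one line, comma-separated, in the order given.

The pattern is voicing of the final sound: -nug when the stem ends in a voiceless consonant (*abif*, *ap*, *uot*); -e when the stem ends in a voiced consonant (*faz*, *livbeb*); -i when the stem ends in a vowel (*ogovi*, *jai*, *weha*).
The final sound of *edi* is /i/, which is a vowel, so the suffix is -i, giving *edii*.
*fajef* — final sound /f/ (a voiceless consonant) → -nug → *fajefnug*.

edii, fajefnug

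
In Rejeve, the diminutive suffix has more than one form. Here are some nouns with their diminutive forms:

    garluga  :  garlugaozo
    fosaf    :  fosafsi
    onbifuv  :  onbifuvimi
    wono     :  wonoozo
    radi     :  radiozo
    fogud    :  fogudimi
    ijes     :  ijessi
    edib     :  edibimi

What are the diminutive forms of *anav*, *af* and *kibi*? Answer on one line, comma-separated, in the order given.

The pattern is voicing of the final sound: -si when the stem ends in a voiceless consonant (*fosaf*, *ijes*); -imi when the stem ends in a voiced consonant (*onbifuv*, *fogud*, *edib*); -ozo when the stem ends in a vowel (*garluga*, *wono*, *radi*).
*anav* — final sound /v/ (a voiced consonant) → -imi → *anavimi*.
The final sound of *af* is /f/, which is a voiceless consonant, so the suffix is -si, giving *afsi*.
The final sound of *kibi* is /i/, which is a vowel, so the suffix is -ozo, giving *kibiozo*.

anavimi, afsi, kibiozo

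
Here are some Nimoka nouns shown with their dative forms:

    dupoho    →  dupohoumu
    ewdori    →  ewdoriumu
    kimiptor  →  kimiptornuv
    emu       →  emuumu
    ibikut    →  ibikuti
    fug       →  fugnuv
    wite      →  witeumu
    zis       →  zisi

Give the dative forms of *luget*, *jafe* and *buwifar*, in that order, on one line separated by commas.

Looking at the final sound of each stem: -i when the stem ends in a voiceless consonant (*ibikut*, *zis*); -nuv when the stem ends in a voiced consonant (*kimiptor*, *fug*); -umu when the stem ends in a vowel (*dupoho*, *ewdori*, *emu*, *wite*).
Since the final sound of *luget* is /t/ (a voiceless consonant), it takes -i, giving *lugeti*.
*jafe* — final sound /e/ (a vowel) → -umu → *jafeumu*.
Since the final sound of *buwifar* is /r/ (a voiced consonant), it takes -nuv, giving *buwifarnuv*.

lugeti, jafeumu, buwifarnuv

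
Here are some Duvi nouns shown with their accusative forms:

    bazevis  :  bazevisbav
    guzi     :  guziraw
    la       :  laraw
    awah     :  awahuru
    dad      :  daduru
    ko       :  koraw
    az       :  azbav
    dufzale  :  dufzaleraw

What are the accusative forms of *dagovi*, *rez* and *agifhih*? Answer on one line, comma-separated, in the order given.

The suffix is conditioned by the final sound: -bav when the stem ends in a sibilant (*bazevis*, *az*); -uru when the stem ends in a non-sibilant consonant (*awah*, *dad*); -raw when the stem ends in a vowel (*guzi*, *la*, *ko*, *dufzale*).
The final sound of *dagovi* is /i/, which is a vowel, so the suffix is -raw, giving *dagoviraw*.
*rez*: final sound = /z/, a sibilant → -bav → *rezbav*.
Since the final sound of *agifhih* is /h/ (a non-sibilant consonant), it takes -uru, giving *agifhihuru*.

dagoviraw, rezbav, agifhihuru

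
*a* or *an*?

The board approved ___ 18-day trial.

an

The indefinite article is chosen by the initial *sound* of the following word, not its spelling.
The number *18* is spoken "eighteen", beginning with /ˌeɪˈtiːn/ — a vowel sound.
So the article is *an*: The board approved an 18-day trial.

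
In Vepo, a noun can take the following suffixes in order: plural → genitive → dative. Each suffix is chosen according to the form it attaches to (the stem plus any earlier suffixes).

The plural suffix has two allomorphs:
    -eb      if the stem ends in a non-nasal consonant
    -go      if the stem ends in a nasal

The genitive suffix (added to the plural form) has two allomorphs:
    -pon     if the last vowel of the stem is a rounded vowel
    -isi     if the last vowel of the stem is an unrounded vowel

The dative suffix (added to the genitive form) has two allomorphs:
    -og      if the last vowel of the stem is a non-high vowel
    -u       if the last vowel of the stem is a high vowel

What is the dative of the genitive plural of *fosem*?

*fosem*: final consonant = /m/, a nasal → -go → *fosemgo*.
The plural form *fosemgo* — last vowel /o/ (a rounded vowel) → -pon → *fosemgopon*.
The genitive form *fosemgopon* — last vowel /o/ (a non-high vowel) → -og → *fosemgoponog*.

fosemgoponog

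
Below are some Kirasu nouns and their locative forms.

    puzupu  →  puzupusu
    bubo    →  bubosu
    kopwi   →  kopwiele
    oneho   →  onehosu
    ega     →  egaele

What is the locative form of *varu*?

varusu

The suffix is conditioned by the last vowel: -su when the last vowel of the stem is a rounded vowel (*puzupu*, *bubo*, *oneho*); -ele when the last vowel of the stem is an unrounded vowel (*kopwi*, *ega*).
*varu*: last vowel = /u/, a rounded vowel → -su → *varusu*.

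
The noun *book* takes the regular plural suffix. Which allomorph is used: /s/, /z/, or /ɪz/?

/s/

The stem *book* ends in a voiceless non-sibilant consonant.
The plural suffix surfaces as /ɪz/ after sibilants, /s/ after other voiceless consonants, and /z/ after other voiced sounds.
So the plural -s on *book* is pronounced /s/.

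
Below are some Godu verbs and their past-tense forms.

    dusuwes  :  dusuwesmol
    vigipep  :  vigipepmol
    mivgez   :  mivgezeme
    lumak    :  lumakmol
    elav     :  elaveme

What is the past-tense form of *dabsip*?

dabsipmol

The alternation tracks the final consonant of the stem — -mol when the stem ends in a voiceless consonant (*dusuwes*, *vigipep*, *lumak*); -eme when the stem ends in a voiced consonant (*mivgez*, *elav*).
*dabsip*: final consonant = /p/, voiceless → -mol → *dabsipmol*.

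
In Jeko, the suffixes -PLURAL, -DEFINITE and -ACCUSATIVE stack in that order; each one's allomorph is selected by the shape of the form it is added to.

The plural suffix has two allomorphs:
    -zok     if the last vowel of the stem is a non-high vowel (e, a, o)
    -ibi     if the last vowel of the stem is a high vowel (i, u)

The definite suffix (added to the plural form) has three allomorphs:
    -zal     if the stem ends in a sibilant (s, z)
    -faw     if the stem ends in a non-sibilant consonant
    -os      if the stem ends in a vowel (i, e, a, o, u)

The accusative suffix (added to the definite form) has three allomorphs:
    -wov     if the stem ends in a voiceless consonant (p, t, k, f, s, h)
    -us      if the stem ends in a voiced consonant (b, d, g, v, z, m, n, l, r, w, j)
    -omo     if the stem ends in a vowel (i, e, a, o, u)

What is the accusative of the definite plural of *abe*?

*abe* — last vowel /e/ (a non-high vowel) → -zok → *abezok*.
The plural form *abezok*: final sound = /k/, a non-sibilant consonant → -faw → *abezokfaw*.
The definite form *abezokfaw*: final sound = /w/, a voiced consonant → -us → *abezokfawus*.

abezokfawus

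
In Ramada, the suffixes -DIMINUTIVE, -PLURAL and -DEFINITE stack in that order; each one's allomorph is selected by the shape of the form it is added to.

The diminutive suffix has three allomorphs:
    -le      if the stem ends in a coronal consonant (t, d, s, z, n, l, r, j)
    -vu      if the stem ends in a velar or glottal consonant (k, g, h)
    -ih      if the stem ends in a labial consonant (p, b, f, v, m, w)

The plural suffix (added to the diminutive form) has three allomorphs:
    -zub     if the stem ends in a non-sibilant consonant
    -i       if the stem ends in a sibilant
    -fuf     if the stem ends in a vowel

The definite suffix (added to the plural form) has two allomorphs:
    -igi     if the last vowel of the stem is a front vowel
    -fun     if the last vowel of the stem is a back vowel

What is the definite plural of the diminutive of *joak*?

joakvufuffun

*joak* — final consonant /k/ (velar/glottal) → -vu → *joakvu*.
The final sound of the diminutive form *joakvu* is /u/, which is a vowel, so the plural suffix is -fuf, giving *joakvufuf*.
Since the last vowel of the plural form *joakvufuf* is /u/ (a back vowel), it takes -fun, giving *joakvufuffun*.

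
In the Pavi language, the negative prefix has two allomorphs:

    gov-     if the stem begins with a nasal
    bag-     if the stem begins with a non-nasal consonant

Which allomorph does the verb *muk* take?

gov-

*muk*: first consonant = /m/, a nasal → gov-.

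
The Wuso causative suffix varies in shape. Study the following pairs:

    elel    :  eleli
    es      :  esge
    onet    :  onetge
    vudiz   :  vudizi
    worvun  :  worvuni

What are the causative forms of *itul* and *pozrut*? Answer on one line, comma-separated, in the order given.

The suffix is conditioned by the final consonant: -ge when the stem ends in a voiceless consonant (*es*, *onet*); -i when the stem ends in a voiced consonant (*elel*, *vudiz*, *worvun*).
Since the final consonant of *itul* is /l/ (voiced), it takes -i, giving *ituli*.
The final consonant of *pozrut* is /t/, which is voiceless, so the suffix is -ge, giving *pozrutge*.

ituli, pozrutge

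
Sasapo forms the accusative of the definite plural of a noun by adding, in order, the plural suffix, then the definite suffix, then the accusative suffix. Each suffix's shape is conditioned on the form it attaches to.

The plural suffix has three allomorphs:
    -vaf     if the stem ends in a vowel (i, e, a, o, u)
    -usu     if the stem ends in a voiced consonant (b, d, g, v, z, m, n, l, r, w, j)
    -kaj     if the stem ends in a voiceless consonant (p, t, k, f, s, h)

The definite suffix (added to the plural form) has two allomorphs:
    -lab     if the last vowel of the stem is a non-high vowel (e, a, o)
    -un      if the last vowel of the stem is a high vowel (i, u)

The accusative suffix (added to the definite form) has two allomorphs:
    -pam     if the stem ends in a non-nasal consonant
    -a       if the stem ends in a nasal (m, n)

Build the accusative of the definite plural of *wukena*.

wukenavaflabpam

Since the final sound of *wukena* is /a/ (a vowel), it takes -vaf, giving *wukenavaf*.
The plural form *wukenavaf* — last vowel /a/ (a non-high vowel) → -lab → *wukenavaflab*.
The final consonant of the definite form *wukenavaflab* is /b/, which is non-nasal, so the accusative suffix is -pam, giving *wukenavaflabpam*.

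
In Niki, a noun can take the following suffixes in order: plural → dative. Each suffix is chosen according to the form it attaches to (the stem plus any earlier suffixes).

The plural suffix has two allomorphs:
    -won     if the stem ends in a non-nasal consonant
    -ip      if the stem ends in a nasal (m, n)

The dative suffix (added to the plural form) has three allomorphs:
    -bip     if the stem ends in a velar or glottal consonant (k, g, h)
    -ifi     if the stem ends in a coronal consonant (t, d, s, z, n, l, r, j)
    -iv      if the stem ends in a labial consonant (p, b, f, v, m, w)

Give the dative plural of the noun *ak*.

The final consonant of *ak* is /k/, which is non-nasal, so the plural suffix is -won, giving *akwon*.
The plural form *akwon* — final consonant /n/ (coronal) → -ifi → *akwonifi*.

akwonifi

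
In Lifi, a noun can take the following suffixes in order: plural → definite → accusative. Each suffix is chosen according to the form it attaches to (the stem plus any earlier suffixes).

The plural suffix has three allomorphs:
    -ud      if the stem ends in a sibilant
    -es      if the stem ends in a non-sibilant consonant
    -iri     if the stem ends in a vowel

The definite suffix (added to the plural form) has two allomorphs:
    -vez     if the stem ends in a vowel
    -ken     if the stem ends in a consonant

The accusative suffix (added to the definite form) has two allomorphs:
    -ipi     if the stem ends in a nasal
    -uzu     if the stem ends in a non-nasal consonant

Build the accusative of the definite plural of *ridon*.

ridoneskenipi

*ridon* — final sound /n/ (a non-sibilant consonant) → -es → *ridones*.
The plural form *ridones* — final sound /s/ (a consonant) → -ken → *ridonesken*.
The definite form *ridonesken* — final consonant /n/ (a nasal) → -ipi → *ridoneskenipi*.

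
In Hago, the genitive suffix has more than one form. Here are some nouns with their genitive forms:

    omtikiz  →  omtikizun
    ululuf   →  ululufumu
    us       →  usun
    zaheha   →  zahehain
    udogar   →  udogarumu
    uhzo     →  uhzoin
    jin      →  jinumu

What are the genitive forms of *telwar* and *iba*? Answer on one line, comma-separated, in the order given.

telwarumu, ibain

The alternation tracks the final sound of the stem — -un when the stem ends in a sibilant (*omtikiz*, *us*); -umu when the stem ends in a non-sibilant consonant (*ululuf*, *udogar*, *jin*); -in when the stem ends in a vowel (*zaheha*, *uhzo*).
The final sound of *telwar* is /r/, which is a non-sibilant consonant, so the suffix is -umu, giving *telwarumu*.
*iba*: final sound = /a/, a vowel → -in → *ibain*.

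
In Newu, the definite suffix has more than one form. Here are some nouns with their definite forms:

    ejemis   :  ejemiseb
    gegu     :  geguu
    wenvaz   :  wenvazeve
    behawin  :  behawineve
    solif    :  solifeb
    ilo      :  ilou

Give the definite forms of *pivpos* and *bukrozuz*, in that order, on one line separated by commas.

pivposeb, bukrozuzeve

The pattern is voicing of the final sound: -eb when the stem ends in a voiceless consonant (*ejemis*, *solif*); -eve when the stem ends in a voiced consonant (*wenvaz*, *behawin*); -u when the stem ends in a vowel (*gegu*, *ilo*).
*pivpos* — final sound /s/ (a voiceless consonant) → -eb → *pivposeb*.
The final sound of *bukrozuz* is /z/, which is a voiced consonant, so the suffix is -eve, giving *bukrozuzeve*.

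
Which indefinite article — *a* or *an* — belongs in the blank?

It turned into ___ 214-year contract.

The indefinite article is chosen by the initial *sound* of the following word, not its spelling.
The number *214* is spoken "two hundred …", beginning with /tuː/ — a consonant sound.
So the article is *a*: It turned into a 214-year contract.

a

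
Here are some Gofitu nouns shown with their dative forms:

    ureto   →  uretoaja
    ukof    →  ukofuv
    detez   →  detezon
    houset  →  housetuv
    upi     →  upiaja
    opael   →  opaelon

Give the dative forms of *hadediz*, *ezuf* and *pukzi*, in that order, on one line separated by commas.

hadedizon, ezufuv, pukziaja

Looking at the final sound of each stem: -uv when the stem ends in a voiceless consonant (*ukof*, *houset*); -on when the stem ends in a voiced consonant (*detez*, *opael*); -aja when the stem ends in a vowel (*ureto*, *upi*).
The final sound of *hadediz* is /z/, which is a voiced consonant, so the suffix is -on, giving *hadedizon*.
*ezuf*: final sound = /f/, a voiceless consonant → -uv → *ezufuv*.
The final sound of *pukzi* is /i/, which is a vowel, so the suffix is -aja, giving *pukziaja*.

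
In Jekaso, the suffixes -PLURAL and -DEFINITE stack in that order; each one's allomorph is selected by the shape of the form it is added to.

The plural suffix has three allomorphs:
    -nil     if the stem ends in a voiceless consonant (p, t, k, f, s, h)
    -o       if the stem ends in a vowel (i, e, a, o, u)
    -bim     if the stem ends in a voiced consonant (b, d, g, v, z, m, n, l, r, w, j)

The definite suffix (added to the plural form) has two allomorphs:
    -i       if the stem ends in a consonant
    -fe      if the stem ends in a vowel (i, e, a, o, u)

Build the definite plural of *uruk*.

uruknili

*uruk*: final sound = /k/, a voiceless consonant → -nil → *uruknil*.
Since the final sound of the plural form *uruknil* is /l/ (a consonant), it takes -i, giving *uruknili*.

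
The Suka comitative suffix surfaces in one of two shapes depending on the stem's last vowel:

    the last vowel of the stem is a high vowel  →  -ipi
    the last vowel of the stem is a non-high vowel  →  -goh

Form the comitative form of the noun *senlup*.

senlupipi

The last vowel of *senlup* is /u/, which is a high vowel, so the suffix is -ipi, giving *senlupipi*.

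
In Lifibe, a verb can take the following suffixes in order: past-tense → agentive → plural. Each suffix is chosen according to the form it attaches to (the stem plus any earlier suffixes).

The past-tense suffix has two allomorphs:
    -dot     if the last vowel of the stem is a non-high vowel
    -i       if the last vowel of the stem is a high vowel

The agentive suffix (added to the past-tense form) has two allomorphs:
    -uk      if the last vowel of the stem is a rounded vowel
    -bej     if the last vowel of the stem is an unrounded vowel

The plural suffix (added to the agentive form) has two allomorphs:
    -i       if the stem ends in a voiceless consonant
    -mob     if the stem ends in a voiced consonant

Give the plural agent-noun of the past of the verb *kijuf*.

kijufibejmob

The last vowel of *kijuf* is /u/, which is a high vowel, so the past-tense suffix is -i, giving *kijufi*.
The past-tense form *kijufi* — last vowel /i/ (an unrounded vowel) → -bej → *kijufibej*.
The final consonant of the agentive form *kijufibej* is /j/, which is voiced, so the plural suffix is -mob, giving *kijufibejmob*.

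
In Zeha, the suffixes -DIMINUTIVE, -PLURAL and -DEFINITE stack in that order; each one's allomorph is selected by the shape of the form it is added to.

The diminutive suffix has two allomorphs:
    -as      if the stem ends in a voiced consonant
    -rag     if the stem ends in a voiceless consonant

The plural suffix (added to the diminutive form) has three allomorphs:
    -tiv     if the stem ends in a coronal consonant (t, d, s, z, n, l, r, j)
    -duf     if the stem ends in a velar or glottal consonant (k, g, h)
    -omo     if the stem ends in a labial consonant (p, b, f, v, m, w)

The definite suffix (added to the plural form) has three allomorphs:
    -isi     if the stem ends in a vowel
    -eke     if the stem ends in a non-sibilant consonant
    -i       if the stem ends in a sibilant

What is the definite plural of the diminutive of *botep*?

The final consonant of *botep* is /p/, which is voiceless, so the diminutive suffix is -rag, giving *boteprag*.
Since the final consonant of the diminutive form *boteprag* is /g/ (velar/glottal), it takes -duf, giving *botepragduf*.
The plural form *botepragduf*: final sound = /f/, a non-sibilant consonant → -eke → *botepragdufeke*.

botepragdufeke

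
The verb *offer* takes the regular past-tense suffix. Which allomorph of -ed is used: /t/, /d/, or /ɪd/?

/d/

The stem *offer* ends in a voiced sound other than /d/.
The -ed suffix is realized as /ɪd/ after /t, d/; as /t/ after other voiceless consonants; and as /d/ after other voiced sounds.
So -ed on *offer* is pronounced /d/.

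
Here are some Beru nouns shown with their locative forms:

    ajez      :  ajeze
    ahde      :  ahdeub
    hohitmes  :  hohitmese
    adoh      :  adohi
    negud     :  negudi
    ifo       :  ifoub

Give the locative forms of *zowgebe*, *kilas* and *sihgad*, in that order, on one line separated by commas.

zowgebeub, kilase, sihgadi

The alternation tracks the final sound of the stem — -e when the stem ends in a sibilant (*ajez*, *hohitmes*); -i when the stem ends in a non-sibilant consonant (*adoh*, *negud*); -ub when the stem ends in a vowel (*ahde*, *ifo*).
The final sound of *zowgebe* is /e/, which is a vowel, so the suffix is -ub, giving *zowgebeub*.
*kilas* — final sound /s/ (a sibilant) → -e → *kilase*.
*sihgad*: final sound = /d/, a non-sibilant consonant → -i → *sihgadi*.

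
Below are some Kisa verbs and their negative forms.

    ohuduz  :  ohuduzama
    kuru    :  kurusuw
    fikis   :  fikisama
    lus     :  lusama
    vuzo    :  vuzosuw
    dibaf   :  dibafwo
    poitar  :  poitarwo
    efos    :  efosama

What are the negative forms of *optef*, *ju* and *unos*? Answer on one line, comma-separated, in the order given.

optefwo, jusuw, unosama

The alternation tracks the final sound of the stem — -ama when the stem ends in a sibilant (*ohuduz*, *fikis*, *lus*, *efos*); -wo when the stem ends in a non-sibilant consonant (*dibaf*, *poitar*); -suw when the stem ends in a vowel (*kuru*, *vuzo*).
*optef* — final sound /f/ (a non-sibilant consonant) → -wo → *optefwo*.
The final sound of *ju* is /u/, which is a vowel, so the suffix is -suw, giving *jusuw*.
Since the final sound of *unos* is /s/ (a sibilant), it takes -ama, giving *unosama*.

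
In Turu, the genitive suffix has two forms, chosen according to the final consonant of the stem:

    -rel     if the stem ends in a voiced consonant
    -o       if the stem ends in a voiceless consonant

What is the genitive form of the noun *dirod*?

The final consonant of *dirod* is /d/, which is voiced, so the suffix is -rel, giving *dirodrel*.

dirodrel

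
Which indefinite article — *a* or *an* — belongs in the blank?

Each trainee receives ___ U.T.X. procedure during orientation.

The indefinite article is chosen by the initial *sound* of the following word, not its spelling.
The initialism *U.T.X.* is read letter by letter; the first letter, U, is pronounced /juː/, which begins with a consonant sound.
So the article is *a*: Each trainee receives a U.T.X. procedure during orientation.

a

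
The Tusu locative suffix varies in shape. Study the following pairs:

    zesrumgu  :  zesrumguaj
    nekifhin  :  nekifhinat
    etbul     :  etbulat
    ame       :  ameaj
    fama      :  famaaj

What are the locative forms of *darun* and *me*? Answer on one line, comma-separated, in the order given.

darunat, meaj

The suffix is conditioned by the final sound: -at when the stem ends in a consonant (*nekifhin*, *etbul*); -aj when the stem ends in a vowel (*zesrumgu*, *ame*, *fama*).
*darun*: final sound = /n/, a consonant → -at → *darunat*.
*me*: final sound = /e/, a vowel → -aj → *meaj*.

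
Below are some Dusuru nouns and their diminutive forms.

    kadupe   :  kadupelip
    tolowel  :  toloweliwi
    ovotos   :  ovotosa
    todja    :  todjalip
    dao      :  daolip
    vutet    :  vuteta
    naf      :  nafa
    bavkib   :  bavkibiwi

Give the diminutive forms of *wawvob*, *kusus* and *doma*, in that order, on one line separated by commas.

The pattern is voicing of the final sound: -a when the stem ends in a voiceless consonant (*ovotos*, *vutet*, *naf*); -iwi when the stem ends in a voiced consonant (*tolowel*, *bavkib*); -lip when the stem ends in a vowel (*kadupe*, *todja*, *dao*).
*wawvob*: final sound = /b/, a voiced consonant → -iwi → *wawvobiwi*.
The final sound of *kusus* is /s/, which is a voiceless consonant, so the suffix is -a, giving *kususa*.
*doma* — final sound /a/ (a vowel) → -lip → *domalip*.

wawvobiwi, kususa, domalip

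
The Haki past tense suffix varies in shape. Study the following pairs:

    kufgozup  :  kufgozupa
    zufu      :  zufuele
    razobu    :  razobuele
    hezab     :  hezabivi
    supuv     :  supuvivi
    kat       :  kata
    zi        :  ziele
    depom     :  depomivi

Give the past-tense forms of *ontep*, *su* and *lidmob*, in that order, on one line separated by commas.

ontepa, suele, lidmobivi

The alternation tracks the final sound of the stem — -a when the stem ends in a voiceless consonant (*kufgozup*, *kat*); -ivi when the stem ends in a voiced consonant (*hezab*, *supuv*, *depom*); -ele when the stem ends in a vowel (*zufu*, *razobu*, *zi*).
*ontep* — final sound /p/ (a voiceless consonant) → -a → *ontepa*.
*su*: final sound = /u/, a vowel → -ele → *suele*.
*lidmob*: final sound = /b/, a voiced consonant → -ivi → *lidmobivi*.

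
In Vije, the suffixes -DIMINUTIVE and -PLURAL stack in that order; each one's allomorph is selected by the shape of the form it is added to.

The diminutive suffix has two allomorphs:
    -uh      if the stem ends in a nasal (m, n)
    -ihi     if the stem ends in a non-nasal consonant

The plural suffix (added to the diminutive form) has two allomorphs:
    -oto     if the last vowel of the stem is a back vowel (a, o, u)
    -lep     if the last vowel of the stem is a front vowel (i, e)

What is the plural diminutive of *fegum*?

Since the final consonant of *fegum* is /m/ (a nasal), it takes -uh, giving *fegumuh*.
The last vowel of the diminutive form *fegumuh* is /u/, which is a back vowel, so the plural suffix is -oto, giving *fegumuhoto*.

fegumuhoto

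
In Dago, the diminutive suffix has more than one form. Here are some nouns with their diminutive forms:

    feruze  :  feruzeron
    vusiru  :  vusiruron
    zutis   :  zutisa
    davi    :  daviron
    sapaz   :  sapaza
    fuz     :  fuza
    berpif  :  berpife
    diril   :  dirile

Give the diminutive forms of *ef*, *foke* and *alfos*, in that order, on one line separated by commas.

The suffix is conditioned by the final sound: -a when the stem ends in a sibilant (*zutis*, *sapaz*, *fuz*); -e when the stem ends in a non-sibilant consonant (*berpif*, *diril*); -ron when the stem ends in a vowel (*feruze*, *vusiru*, *davi*).
The final sound of *ef* is /f/, which is a non-sibilant consonant, so the suffix is -e, giving *efe*.
*foke* — final sound /e/ (a vowel) → -ron → *fokeron*.
*alfos*: final sound = /s/, a sibilant → -a → *alfosa*.

efe, fokeron, alfosa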